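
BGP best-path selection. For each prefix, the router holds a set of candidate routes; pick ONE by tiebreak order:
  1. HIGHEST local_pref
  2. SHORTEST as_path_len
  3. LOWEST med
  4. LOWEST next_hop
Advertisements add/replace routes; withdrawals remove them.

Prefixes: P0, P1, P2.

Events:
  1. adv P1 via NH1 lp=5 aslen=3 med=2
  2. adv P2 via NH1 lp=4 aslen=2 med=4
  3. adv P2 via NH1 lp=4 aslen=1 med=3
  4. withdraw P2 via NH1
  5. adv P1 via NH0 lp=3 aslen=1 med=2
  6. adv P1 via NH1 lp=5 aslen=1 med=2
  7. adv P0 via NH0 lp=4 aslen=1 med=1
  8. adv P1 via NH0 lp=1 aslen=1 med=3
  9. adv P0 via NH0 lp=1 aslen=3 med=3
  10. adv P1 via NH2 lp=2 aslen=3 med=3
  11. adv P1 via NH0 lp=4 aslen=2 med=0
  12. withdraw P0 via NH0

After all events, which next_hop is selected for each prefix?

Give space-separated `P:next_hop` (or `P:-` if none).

Answer: P0:- P1:NH1 P2:-

Derivation:
Op 1: best P0=- P1=NH1 P2=-
Op 2: best P0=- P1=NH1 P2=NH1
Op 3: best P0=- P1=NH1 P2=NH1
Op 4: best P0=- P1=NH1 P2=-
Op 5: best P0=- P1=NH1 P2=-
Op 6: best P0=- P1=NH1 P2=-
Op 7: best P0=NH0 P1=NH1 P2=-
Op 8: best P0=NH0 P1=NH1 P2=-
Op 9: best P0=NH0 P1=NH1 P2=-
Op 10: best P0=NH0 P1=NH1 P2=-
Op 11: best P0=NH0 P1=NH1 P2=-
Op 12: best P0=- P1=NH1 P2=-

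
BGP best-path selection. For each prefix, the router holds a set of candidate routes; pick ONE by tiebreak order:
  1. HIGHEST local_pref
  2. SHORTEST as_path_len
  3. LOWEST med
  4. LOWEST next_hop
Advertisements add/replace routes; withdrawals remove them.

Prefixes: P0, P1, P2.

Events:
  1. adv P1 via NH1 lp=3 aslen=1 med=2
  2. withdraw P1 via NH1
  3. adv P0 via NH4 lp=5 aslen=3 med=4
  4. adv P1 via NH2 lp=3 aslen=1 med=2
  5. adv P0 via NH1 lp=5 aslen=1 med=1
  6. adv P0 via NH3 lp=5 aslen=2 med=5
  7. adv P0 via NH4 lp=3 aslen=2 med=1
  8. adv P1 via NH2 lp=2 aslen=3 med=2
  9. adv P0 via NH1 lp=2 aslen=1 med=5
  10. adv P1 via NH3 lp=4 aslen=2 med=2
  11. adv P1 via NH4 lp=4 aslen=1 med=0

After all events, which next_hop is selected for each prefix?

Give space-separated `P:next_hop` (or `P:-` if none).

Op 1: best P0=- P1=NH1 P2=-
Op 2: best P0=- P1=- P2=-
Op 3: best P0=NH4 P1=- P2=-
Op 4: best P0=NH4 P1=NH2 P2=-
Op 5: best P0=NH1 P1=NH2 P2=-
Op 6: best P0=NH1 P1=NH2 P2=-
Op 7: best P0=NH1 P1=NH2 P2=-
Op 8: best P0=NH1 P1=NH2 P2=-
Op 9: best P0=NH3 P1=NH2 P2=-
Op 10: best P0=NH3 P1=NH3 P2=-
Op 11: best P0=NH3 P1=NH4 P2=-

Answer: P0:NH3 P1:NH4 P2:-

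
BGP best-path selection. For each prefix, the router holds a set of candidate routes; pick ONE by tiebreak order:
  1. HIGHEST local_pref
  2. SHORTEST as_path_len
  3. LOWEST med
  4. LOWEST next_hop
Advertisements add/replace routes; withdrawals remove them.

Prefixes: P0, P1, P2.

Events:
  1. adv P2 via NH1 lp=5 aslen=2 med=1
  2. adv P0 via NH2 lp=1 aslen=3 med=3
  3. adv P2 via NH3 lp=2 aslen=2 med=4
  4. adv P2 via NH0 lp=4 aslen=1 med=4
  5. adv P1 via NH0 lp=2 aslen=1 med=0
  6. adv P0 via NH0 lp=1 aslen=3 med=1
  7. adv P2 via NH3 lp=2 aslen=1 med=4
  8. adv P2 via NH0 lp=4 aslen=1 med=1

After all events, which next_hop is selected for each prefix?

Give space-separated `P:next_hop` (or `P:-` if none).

Answer: P0:NH0 P1:NH0 P2:NH1

Derivation:
Op 1: best P0=- P1=- P2=NH1
Op 2: best P0=NH2 P1=- P2=NH1
Op 3: best P0=NH2 P1=- P2=NH1
Op 4: best P0=NH2 P1=- P2=NH1
Op 5: best P0=NH2 P1=NH0 P2=NH1
Op 6: best P0=NH0 P1=NH0 P2=NH1
Op 7: best P0=NH0 P1=NH0 P2=NH1
Op 8: best P0=NH0 P1=NH0 P2=NH1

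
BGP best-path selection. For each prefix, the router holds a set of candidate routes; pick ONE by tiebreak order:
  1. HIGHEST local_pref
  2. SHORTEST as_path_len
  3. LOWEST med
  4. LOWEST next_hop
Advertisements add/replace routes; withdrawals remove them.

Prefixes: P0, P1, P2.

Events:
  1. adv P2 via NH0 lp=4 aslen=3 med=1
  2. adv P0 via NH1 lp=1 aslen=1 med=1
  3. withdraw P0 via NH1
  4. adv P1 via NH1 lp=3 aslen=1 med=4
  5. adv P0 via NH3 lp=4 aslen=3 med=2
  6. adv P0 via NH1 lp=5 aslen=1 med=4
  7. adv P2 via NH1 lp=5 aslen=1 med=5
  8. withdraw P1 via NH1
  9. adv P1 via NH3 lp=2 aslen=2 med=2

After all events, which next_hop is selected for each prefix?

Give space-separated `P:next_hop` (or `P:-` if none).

Op 1: best P0=- P1=- P2=NH0
Op 2: best P0=NH1 P1=- P2=NH0
Op 3: best P0=- P1=- P2=NH0
Op 4: best P0=- P1=NH1 P2=NH0
Op 5: best P0=NH3 P1=NH1 P2=NH0
Op 6: best P0=NH1 P1=NH1 P2=NH0
Op 7: best P0=NH1 P1=NH1 P2=NH1
Op 8: best P0=NH1 P1=- P2=NH1
Op 9: best P0=NH1 P1=NH3 P2=NH1

Answer: P0:NH1 P1:NH3 P2:NH1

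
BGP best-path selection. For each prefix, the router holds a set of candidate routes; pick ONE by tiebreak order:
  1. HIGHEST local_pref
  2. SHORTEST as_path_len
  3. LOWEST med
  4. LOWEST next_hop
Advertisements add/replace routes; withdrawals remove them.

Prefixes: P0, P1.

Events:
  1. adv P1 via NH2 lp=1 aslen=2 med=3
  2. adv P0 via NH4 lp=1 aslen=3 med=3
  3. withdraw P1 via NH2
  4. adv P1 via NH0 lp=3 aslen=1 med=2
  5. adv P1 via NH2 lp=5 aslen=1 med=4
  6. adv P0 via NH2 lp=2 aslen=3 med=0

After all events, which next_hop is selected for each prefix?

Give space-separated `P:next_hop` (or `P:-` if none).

Answer: P0:NH2 P1:NH2

Derivation:
Op 1: best P0=- P1=NH2
Op 2: best P0=NH4 P1=NH2
Op 3: best P0=NH4 P1=-
Op 4: best P0=NH4 P1=NH0
Op 5: best P0=NH4 P1=NH2
Op 6: best P0=NH2 P1=NH2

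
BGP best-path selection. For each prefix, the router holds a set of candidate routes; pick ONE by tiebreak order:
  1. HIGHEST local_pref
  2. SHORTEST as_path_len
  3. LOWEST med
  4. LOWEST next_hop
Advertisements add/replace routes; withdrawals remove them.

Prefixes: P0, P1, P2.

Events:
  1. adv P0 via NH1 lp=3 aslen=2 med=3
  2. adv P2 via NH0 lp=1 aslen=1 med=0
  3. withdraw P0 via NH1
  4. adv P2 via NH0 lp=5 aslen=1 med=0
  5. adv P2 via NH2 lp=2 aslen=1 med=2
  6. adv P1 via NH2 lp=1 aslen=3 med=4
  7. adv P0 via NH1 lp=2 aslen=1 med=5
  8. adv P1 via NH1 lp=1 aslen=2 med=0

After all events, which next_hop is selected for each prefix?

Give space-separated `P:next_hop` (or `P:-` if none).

Answer: P0:NH1 P1:NH1 P2:NH0

Derivation:
Op 1: best P0=NH1 P1=- P2=-
Op 2: best P0=NH1 P1=- P2=NH0
Op 3: best P0=- P1=- P2=NH0
Op 4: best P0=- P1=- P2=NH0
Op 5: best P0=- P1=- P2=NH0
Op 6: best P0=- P1=NH2 P2=NH0
Op 7: best P0=NH1 P1=NH2 P2=NH0
Op 8: best P0=NH1 P1=NH1 P2=NH0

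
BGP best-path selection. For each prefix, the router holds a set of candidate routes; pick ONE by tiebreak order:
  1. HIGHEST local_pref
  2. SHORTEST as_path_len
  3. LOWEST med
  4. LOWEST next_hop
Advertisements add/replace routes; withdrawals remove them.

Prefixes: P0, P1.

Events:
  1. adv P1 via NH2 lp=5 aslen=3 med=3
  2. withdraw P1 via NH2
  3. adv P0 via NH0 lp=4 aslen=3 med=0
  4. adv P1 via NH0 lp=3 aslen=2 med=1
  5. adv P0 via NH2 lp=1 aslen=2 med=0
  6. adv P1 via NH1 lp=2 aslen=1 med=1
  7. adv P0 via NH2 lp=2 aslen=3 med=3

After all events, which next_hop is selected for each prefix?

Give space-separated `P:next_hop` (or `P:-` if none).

Answer: P0:NH0 P1:NH0

Derivation:
Op 1: best P0=- P1=NH2
Op 2: best P0=- P1=-
Op 3: best P0=NH0 P1=-
Op 4: best P0=NH0 P1=NH0
Op 5: best P0=NH0 P1=NH0
Op 6: best P0=NH0 P1=NH0
Op 7: best P0=NH0 P1=NH0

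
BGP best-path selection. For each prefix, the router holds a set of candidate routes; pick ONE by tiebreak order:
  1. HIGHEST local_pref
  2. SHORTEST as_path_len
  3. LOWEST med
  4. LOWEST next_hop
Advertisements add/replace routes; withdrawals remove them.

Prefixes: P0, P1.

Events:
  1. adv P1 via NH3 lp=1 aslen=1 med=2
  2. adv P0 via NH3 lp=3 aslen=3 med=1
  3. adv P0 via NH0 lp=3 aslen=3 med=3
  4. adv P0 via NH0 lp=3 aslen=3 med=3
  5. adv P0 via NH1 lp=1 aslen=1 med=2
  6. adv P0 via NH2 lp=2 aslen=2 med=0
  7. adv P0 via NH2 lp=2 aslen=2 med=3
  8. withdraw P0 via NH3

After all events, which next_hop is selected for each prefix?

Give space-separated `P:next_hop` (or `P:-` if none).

Answer: P0:NH0 P1:NH3

Derivation:
Op 1: best P0=- P1=NH3
Op 2: best P0=NH3 P1=NH3
Op 3: best P0=NH3 P1=NH3
Op 4: best P0=NH3 P1=NH3
Op 5: best P0=NH3 P1=NH3
Op 6: best P0=NH3 P1=NH3
Op 7: best P0=NH3 P1=NH3
Op 8: best P0=NH0 P1=NH3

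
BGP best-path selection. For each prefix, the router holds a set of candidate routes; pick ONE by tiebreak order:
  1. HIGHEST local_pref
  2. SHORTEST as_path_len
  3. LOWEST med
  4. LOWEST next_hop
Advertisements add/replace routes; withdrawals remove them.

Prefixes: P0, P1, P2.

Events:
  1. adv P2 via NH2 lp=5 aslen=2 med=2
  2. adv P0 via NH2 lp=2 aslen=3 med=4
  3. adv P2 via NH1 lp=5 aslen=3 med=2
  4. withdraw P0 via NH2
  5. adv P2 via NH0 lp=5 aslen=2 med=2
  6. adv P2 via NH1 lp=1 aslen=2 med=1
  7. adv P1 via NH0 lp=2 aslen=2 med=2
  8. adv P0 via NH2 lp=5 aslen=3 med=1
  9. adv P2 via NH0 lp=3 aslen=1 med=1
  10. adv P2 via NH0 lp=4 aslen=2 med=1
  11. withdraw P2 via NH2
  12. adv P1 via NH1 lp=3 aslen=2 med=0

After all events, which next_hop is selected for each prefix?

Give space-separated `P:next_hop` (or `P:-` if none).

Op 1: best P0=- P1=- P2=NH2
Op 2: best P0=NH2 P1=- P2=NH2
Op 3: best P0=NH2 P1=- P2=NH2
Op 4: best P0=- P1=- P2=NH2
Op 5: best P0=- P1=- P2=NH0
Op 6: best P0=- P1=- P2=NH0
Op 7: best P0=- P1=NH0 P2=NH0
Op 8: best P0=NH2 P1=NH0 P2=NH0
Op 9: best P0=NH2 P1=NH0 P2=NH2
Op 10: best P0=NH2 P1=NH0 P2=NH2
Op 11: best P0=NH2 P1=NH0 P2=NH0
Op 12: best P0=NH2 P1=NH1 P2=NH0

Answer: P0:NH2 P1:NH1 P2:NH0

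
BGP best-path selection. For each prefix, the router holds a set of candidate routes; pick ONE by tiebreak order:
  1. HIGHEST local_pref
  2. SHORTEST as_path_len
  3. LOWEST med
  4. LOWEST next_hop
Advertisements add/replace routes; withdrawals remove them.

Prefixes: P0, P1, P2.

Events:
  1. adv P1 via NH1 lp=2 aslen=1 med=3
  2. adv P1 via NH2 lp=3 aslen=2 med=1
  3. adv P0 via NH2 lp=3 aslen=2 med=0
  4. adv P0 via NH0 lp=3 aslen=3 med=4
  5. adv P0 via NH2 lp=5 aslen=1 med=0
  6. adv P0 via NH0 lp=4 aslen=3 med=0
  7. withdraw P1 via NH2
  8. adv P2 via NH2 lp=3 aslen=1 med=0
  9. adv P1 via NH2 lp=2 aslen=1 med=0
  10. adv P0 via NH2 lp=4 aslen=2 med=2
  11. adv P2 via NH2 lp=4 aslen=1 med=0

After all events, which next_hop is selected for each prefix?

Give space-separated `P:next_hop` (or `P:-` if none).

Answer: P0:NH2 P1:NH2 P2:NH2

Derivation:
Op 1: best P0=- P1=NH1 P2=-
Op 2: best P0=- P1=NH2 P2=-
Op 3: best P0=NH2 P1=NH2 P2=-
Op 4: best P0=NH2 P1=NH2 P2=-
Op 5: best P0=NH2 P1=NH2 P2=-
Op 6: best P0=NH2 P1=NH2 P2=-
Op 7: best P0=NH2 P1=NH1 P2=-
Op 8: best P0=NH2 P1=NH1 P2=NH2
Op 9: best P0=NH2 P1=NH2 P2=NH2
Op 10: best P0=NH2 P1=NH2 P2=NH2
Op 11: best P0=NH2 P1=NH2 P2=NH2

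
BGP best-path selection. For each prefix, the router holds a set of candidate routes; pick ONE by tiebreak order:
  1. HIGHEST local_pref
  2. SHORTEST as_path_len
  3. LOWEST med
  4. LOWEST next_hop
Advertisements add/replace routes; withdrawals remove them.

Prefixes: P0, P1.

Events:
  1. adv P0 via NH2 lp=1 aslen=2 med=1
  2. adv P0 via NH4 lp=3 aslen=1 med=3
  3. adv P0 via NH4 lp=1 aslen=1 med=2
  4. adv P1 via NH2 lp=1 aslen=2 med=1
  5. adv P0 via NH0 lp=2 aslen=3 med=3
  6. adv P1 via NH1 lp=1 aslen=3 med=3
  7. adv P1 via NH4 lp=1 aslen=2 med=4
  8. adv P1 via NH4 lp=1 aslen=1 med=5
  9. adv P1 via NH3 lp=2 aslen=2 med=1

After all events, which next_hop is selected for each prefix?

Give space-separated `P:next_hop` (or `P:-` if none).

Op 1: best P0=NH2 P1=-
Op 2: best P0=NH4 P1=-
Op 3: best P0=NH4 P1=-
Op 4: best P0=NH4 P1=NH2
Op 5: best P0=NH0 P1=NH2
Op 6: best P0=NH0 P1=NH2
Op 7: best P0=NH0 P1=NH2
Op 8: best P0=NH0 P1=NH4
Op 9: best P0=NH0 P1=NH3

Answer: P0:NH0 P1:NH3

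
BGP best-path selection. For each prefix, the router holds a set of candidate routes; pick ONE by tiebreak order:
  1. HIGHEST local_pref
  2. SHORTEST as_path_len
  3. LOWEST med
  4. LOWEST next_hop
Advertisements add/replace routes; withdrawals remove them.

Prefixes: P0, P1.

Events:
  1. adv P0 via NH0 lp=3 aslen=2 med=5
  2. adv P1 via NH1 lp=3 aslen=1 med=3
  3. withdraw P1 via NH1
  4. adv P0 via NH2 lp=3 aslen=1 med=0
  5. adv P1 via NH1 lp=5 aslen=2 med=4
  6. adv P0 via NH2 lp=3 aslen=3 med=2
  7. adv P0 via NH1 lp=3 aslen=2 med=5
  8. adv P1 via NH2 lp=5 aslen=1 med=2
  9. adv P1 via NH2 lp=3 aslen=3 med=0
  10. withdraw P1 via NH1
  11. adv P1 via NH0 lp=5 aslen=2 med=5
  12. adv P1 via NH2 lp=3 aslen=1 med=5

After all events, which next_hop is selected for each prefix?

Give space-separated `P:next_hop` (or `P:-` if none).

Op 1: best P0=NH0 P1=-
Op 2: best P0=NH0 P1=NH1
Op 3: best P0=NH0 P1=-
Op 4: best P0=NH2 P1=-
Op 5: best P0=NH2 P1=NH1
Op 6: best P0=NH0 P1=NH1
Op 7: best P0=NH0 P1=NH1
Op 8: best P0=NH0 P1=NH2
Op 9: best P0=NH0 P1=NH1
Op 10: best P0=NH0 P1=NH2
Op 11: best P0=NH0 P1=NH0
Op 12: best P0=NH0 P1=NH0

Answer: P0:NH0 P1:NH0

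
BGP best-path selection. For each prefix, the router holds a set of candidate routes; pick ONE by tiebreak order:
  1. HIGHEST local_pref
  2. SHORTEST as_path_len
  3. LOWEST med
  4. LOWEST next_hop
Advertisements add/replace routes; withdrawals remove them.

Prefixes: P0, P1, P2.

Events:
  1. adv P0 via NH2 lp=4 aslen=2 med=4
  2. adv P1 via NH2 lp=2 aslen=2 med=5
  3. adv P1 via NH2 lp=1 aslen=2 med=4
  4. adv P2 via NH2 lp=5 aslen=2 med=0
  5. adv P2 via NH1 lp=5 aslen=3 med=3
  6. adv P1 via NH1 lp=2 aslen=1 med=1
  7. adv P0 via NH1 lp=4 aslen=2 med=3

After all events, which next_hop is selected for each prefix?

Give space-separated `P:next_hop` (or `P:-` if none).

Answer: P0:NH1 P1:NH1 P2:NH2

Derivation:
Op 1: best P0=NH2 P1=- P2=-
Op 2: best P0=NH2 P1=NH2 P2=-
Op 3: best P0=NH2 P1=NH2 P2=-
Op 4: best P0=NH2 P1=NH2 P2=NH2
Op 5: best P0=NH2 P1=NH2 P2=NH2
Op 6: best P0=NH2 P1=NH1 P2=NH2
Op 7: best P0=NH1 P1=NH1 P2=NH2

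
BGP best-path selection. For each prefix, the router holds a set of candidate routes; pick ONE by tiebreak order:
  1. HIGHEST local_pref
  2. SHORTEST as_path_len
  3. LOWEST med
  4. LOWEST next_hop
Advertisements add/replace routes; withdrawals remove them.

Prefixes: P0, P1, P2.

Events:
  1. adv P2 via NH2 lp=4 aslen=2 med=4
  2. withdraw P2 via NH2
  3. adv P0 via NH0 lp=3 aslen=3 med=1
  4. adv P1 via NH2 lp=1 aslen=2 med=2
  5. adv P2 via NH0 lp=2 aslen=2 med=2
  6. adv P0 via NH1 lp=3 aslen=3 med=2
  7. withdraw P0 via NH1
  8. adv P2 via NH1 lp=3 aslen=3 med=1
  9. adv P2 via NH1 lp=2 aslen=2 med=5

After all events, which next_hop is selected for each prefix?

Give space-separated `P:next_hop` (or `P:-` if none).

Answer: P0:NH0 P1:NH2 P2:NH0

Derivation:
Op 1: best P0=- P1=- P2=NH2
Op 2: best P0=- P1=- P2=-
Op 3: best P0=NH0 P1=- P2=-
Op 4: best P0=NH0 P1=NH2 P2=-
Op 5: best P0=NH0 P1=NH2 P2=NH0
Op 6: best P0=NH0 P1=NH2 P2=NH0
Op 7: best P0=NH0 P1=NH2 P2=NH0
Op 8: best P0=NH0 P1=NH2 P2=NH1
Op 9: best P0=NH0 P1=NH2 P2=NH0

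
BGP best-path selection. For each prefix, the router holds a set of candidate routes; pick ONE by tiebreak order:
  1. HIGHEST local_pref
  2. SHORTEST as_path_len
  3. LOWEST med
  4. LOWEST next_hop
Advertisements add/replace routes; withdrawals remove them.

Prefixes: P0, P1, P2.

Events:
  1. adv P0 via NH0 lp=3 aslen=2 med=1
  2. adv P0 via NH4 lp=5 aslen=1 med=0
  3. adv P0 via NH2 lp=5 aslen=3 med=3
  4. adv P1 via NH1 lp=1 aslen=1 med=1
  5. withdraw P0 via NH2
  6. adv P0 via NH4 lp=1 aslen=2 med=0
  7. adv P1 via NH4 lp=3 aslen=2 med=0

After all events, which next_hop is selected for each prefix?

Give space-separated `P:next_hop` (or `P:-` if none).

Answer: P0:NH0 P1:NH4 P2:-

Derivation:
Op 1: best P0=NH0 P1=- P2=-
Op 2: best P0=NH4 P1=- P2=-
Op 3: best P0=NH4 P1=- P2=-
Op 4: best P0=NH4 P1=NH1 P2=-
Op 5: best P0=NH4 P1=NH1 P2=-
Op 6: best P0=NH0 P1=NH1 P2=-
Op 7: best P0=NH0 P1=NH4 P2=-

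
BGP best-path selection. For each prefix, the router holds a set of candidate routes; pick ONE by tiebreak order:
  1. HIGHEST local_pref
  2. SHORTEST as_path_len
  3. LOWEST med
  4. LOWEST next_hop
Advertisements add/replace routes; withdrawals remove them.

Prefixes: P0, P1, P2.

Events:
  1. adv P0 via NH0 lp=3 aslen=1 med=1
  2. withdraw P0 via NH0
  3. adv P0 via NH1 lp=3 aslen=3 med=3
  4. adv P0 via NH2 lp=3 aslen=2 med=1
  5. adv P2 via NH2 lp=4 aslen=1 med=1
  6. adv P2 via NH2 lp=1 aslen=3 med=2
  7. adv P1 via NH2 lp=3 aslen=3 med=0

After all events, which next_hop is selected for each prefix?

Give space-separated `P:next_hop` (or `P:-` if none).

Answer: P0:NH2 P1:NH2 P2:NH2

Derivation:
Op 1: best P0=NH0 P1=- P2=-
Op 2: best P0=- P1=- P2=-
Op 3: best P0=NH1 P1=- P2=-
Op 4: best P0=NH2 P1=- P2=-
Op 5: best P0=NH2 P1=- P2=NH2
Op 6: best P0=NH2 P1=- P2=NH2
Op 7: best P0=NH2 P1=NH2 P2=NH2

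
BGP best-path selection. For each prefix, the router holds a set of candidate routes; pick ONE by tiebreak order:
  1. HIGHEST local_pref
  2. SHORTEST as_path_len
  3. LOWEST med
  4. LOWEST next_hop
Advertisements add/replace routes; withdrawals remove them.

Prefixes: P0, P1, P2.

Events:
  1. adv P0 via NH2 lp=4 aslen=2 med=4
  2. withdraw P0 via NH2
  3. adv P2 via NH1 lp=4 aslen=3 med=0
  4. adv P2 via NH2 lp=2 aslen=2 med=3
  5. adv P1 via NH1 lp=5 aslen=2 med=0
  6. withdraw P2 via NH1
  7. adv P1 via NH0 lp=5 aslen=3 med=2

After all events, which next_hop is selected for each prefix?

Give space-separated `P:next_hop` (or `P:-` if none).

Answer: P0:- P1:NH1 P2:NH2

Derivation:
Op 1: best P0=NH2 P1=- P2=-
Op 2: best P0=- P1=- P2=-
Op 3: best P0=- P1=- P2=NH1
Op 4: best P0=- P1=- P2=NH1
Op 5: best P0=- P1=NH1 P2=NH1
Op 6: best P0=- P1=NH1 P2=NH2
Op 7: best P0=- P1=NH1 P2=NH2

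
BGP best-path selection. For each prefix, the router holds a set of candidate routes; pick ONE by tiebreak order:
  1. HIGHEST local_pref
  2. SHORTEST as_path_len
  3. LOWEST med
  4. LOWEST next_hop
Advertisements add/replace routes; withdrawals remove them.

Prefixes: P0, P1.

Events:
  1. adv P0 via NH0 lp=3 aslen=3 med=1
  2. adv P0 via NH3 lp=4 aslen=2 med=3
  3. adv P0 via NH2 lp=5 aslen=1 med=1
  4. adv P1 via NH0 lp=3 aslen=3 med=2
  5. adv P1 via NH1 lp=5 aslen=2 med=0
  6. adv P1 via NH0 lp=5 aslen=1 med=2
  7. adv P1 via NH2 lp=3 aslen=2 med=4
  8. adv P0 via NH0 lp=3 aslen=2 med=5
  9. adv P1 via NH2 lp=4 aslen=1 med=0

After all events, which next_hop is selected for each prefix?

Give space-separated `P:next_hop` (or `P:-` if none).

Answer: P0:NH2 P1:NH0

Derivation:
Op 1: best P0=NH0 P1=-
Op 2: best P0=NH3 P1=-
Op 3: best P0=NH2 P1=-
Op 4: best P0=NH2 P1=NH0
Op 5: best P0=NH2 P1=NH1
Op 6: best P0=NH2 P1=NH0
Op 7: best P0=NH2 P1=NH0
Op 8: best P0=NH2 P1=NH0
Op 9: best P0=NH2 P1=NH0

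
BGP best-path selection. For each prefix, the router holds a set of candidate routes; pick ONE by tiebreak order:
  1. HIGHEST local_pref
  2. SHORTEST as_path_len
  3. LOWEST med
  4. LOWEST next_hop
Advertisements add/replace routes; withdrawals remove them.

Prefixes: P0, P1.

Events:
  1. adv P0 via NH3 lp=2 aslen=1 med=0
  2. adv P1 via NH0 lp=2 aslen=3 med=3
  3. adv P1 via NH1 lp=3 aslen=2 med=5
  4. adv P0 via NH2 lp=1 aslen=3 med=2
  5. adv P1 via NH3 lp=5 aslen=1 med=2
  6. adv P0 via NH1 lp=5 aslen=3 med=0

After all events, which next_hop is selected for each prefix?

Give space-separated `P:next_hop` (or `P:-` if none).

Answer: P0:NH1 P1:NH3

Derivation:
Op 1: best P0=NH3 P1=-
Op 2: best P0=NH3 P1=NH0
Op 3: best P0=NH3 P1=NH1
Op 4: best P0=NH3 P1=NH1
Op 5: best P0=NH3 P1=NH3
Op 6: best P0=NH1 P1=NH3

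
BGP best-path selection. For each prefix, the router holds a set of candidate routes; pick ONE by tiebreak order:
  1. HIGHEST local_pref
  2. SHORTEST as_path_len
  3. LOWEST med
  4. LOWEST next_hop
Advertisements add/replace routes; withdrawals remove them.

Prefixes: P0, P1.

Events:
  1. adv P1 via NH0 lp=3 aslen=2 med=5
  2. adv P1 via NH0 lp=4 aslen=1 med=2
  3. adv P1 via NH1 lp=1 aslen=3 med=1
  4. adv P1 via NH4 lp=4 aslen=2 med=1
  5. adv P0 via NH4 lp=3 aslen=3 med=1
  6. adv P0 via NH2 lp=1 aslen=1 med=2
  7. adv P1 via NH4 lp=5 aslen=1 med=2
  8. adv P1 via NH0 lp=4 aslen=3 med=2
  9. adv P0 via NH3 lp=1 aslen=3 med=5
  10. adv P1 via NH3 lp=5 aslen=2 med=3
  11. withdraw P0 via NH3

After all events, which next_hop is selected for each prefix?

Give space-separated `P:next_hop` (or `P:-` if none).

Answer: P0:NH4 P1:NH4

Derivation:
Op 1: best P0=- P1=NH0
Op 2: best P0=- P1=NH0
Op 3: best P0=- P1=NH0
Op 4: best P0=- P1=NH0
Op 5: best P0=NH4 P1=NH0
Op 6: best P0=NH4 P1=NH0
Op 7: best P0=NH4 P1=NH4
Op 8: best P0=NH4 P1=NH4
Op 9: best P0=NH4 P1=NH4
Op 10: best P0=NH4 P1=NH4
Op 11: best P0=NH4 P1=NH4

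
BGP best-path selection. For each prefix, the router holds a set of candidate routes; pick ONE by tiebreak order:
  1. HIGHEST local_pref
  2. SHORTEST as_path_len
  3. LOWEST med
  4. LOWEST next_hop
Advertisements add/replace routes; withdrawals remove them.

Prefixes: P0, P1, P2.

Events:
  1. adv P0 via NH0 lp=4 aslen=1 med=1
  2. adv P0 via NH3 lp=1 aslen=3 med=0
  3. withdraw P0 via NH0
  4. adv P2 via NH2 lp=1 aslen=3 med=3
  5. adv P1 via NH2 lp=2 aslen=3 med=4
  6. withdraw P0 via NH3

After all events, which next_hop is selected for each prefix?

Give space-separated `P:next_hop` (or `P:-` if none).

Op 1: best P0=NH0 P1=- P2=-
Op 2: best P0=NH0 P1=- P2=-
Op 3: best P0=NH3 P1=- P2=-
Op 4: best P0=NH3 P1=- P2=NH2
Op 5: best P0=NH3 P1=NH2 P2=NH2
Op 6: best P0=- P1=NH2 P2=NH2

Answer: P0:- P1:NH2 P2:NH2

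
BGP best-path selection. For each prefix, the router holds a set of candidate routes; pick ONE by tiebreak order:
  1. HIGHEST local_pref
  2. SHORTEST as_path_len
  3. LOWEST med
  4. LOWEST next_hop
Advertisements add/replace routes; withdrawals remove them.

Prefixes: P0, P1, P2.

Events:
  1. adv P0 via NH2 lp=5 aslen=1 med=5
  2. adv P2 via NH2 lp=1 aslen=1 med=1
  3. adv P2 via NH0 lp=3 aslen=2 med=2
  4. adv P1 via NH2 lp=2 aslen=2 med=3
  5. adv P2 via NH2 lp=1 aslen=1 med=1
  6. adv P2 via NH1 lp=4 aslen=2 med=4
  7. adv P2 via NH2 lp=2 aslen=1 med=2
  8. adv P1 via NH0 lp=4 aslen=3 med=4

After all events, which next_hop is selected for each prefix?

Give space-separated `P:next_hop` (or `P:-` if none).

Answer: P0:NH2 P1:NH0 P2:NH1

Derivation:
Op 1: best P0=NH2 P1=- P2=-
Op 2: best P0=NH2 P1=- P2=NH2
Op 3: best P0=NH2 P1=- P2=NH0
Op 4: best P0=NH2 P1=NH2 P2=NH0
Op 5: best P0=NH2 P1=NH2 P2=NH0
Op 6: best P0=NH2 P1=NH2 P2=NH1
Op 7: best P0=NH2 P1=NH2 P2=NH1
Op 8: best P0=NH2 P1=NH0 P2=NH1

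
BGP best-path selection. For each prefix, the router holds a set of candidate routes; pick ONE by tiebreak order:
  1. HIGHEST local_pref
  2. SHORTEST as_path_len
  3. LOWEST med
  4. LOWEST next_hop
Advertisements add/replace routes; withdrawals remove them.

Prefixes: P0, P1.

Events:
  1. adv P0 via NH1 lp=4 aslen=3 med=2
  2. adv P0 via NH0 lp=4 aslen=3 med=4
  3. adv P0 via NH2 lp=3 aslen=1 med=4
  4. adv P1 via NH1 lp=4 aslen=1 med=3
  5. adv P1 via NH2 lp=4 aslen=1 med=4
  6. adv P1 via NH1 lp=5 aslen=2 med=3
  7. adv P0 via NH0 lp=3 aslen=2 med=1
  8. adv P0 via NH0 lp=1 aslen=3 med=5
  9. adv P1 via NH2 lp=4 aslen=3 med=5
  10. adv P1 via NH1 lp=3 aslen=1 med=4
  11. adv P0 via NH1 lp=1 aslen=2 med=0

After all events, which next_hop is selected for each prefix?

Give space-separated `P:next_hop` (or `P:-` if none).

Answer: P0:NH2 P1:NH2

Derivation:
Op 1: best P0=NH1 P1=-
Op 2: best P0=NH1 P1=-
Op 3: best P0=NH1 P1=-
Op 4: best P0=NH1 P1=NH1
Op 5: best P0=NH1 P1=NH1
Op 6: best P0=NH1 P1=NH1
Op 7: best P0=NH1 P1=NH1
Op 8: best P0=NH1 P1=NH1
Op 9: best P0=NH1 P1=NH1
Op 10: best P0=NH1 P1=NH2
Op 11: best P0=NH2 P1=NH2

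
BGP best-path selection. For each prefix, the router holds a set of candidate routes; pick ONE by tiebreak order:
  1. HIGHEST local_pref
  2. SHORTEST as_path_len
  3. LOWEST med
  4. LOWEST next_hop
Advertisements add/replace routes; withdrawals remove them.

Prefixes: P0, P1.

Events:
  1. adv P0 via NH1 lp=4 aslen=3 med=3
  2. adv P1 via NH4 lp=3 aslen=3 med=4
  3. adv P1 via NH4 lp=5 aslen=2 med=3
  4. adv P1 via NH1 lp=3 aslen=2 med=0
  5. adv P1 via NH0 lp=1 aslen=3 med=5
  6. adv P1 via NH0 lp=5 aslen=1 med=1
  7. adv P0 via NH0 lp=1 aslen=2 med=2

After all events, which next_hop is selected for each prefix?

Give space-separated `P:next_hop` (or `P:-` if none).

Answer: P0:NH1 P1:NH0

Derivation:
Op 1: best P0=NH1 P1=-
Op 2: best P0=NH1 P1=NH4
Op 3: best P0=NH1 P1=NH4
Op 4: best P0=NH1 P1=NH4
Op 5: best P0=NH1 P1=NH4
Op 6: best P0=NH1 P1=NH0
Op 7: best P0=NH1 P1=NH0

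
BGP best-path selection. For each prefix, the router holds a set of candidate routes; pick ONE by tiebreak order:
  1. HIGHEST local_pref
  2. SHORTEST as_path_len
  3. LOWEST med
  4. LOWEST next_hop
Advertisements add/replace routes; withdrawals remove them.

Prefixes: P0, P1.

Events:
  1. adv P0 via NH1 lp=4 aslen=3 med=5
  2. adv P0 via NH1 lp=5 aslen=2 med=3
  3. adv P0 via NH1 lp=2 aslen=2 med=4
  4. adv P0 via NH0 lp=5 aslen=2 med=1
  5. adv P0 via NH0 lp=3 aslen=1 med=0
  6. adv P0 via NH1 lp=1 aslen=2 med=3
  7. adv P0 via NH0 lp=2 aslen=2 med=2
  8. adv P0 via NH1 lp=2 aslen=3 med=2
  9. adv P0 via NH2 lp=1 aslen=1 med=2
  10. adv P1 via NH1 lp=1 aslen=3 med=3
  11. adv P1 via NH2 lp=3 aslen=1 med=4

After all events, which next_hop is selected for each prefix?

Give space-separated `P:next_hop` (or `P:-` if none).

Answer: P0:NH0 P1:NH2

Derivation:
Op 1: best P0=NH1 P1=-
Op 2: best P0=NH1 P1=-
Op 3: best P0=NH1 P1=-
Op 4: best P0=NH0 P1=-
Op 5: best P0=NH0 P1=-
Op 6: best P0=NH0 P1=-
Op 7: best P0=NH0 P1=-
Op 8: best P0=NH0 P1=-
Op 9: best P0=NH0 P1=-
Op 10: best P0=NH0 P1=NH1
Op 11: best P0=NH0 P1=NH2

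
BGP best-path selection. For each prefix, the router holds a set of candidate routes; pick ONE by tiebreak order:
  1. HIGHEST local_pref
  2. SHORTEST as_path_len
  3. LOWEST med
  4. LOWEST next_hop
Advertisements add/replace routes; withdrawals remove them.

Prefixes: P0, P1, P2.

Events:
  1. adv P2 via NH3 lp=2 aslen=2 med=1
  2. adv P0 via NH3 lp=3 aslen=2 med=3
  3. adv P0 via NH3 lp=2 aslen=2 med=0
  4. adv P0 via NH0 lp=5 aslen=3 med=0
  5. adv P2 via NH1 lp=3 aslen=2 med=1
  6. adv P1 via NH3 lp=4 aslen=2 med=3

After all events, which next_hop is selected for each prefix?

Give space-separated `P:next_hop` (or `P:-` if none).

Op 1: best P0=- P1=- P2=NH3
Op 2: best P0=NH3 P1=- P2=NH3
Op 3: best P0=NH3 P1=- P2=NH3
Op 4: best P0=NH0 P1=- P2=NH3
Op 5: best P0=NH0 P1=- P2=NH1
Op 6: best P0=NH0 P1=NH3 P2=NH1

Answer: P0:NH0 P1:NH3 P2:NH1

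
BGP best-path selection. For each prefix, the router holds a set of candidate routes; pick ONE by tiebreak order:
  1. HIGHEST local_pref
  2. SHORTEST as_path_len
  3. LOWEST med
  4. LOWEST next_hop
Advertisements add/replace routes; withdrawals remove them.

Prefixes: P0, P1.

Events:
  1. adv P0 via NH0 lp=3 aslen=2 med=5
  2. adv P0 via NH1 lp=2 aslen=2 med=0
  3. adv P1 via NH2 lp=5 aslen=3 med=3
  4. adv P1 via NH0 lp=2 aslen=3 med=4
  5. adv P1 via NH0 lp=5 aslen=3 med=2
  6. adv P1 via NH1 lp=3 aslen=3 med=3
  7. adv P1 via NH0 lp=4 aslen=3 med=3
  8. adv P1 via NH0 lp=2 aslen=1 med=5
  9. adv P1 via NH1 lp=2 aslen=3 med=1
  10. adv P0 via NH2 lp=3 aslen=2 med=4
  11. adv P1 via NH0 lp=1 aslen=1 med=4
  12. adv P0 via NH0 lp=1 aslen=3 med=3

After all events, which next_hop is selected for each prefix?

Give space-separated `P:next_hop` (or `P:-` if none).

Answer: P0:NH2 P1:NH2

Derivation:
Op 1: best P0=NH0 P1=-
Op 2: best P0=NH0 P1=-
Op 3: best P0=NH0 P1=NH2
Op 4: best P0=NH0 P1=NH2
Op 5: best P0=NH0 P1=NH0
Op 6: best P0=NH0 P1=NH0
Op 7: best P0=NH0 P1=NH2
Op 8: best P0=NH0 P1=NH2
Op 9: best P0=NH0 P1=NH2
Op 10: best P0=NH2 P1=NH2
Op 11: best P0=NH2 P1=NH2
Op 12: best P0=NH2 P1=NH2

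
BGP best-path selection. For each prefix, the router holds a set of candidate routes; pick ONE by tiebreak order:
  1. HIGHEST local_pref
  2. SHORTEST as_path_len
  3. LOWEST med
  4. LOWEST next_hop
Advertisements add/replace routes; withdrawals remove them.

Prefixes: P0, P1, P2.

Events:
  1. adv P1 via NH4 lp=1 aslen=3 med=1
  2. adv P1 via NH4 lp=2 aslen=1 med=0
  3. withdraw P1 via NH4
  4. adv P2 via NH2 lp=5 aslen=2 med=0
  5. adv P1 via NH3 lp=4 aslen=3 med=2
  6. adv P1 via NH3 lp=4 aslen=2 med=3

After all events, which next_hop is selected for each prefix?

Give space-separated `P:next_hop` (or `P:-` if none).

Answer: P0:- P1:NH3 P2:NH2

Derivation:
Op 1: best P0=- P1=NH4 P2=-
Op 2: best P0=- P1=NH4 P2=-
Op 3: best P0=- P1=- P2=-
Op 4: best P0=- P1=- P2=NH2
Op 5: best P0=- P1=NH3 P2=NH2
Op 6: best P0=- P1=NH3 P2=NH2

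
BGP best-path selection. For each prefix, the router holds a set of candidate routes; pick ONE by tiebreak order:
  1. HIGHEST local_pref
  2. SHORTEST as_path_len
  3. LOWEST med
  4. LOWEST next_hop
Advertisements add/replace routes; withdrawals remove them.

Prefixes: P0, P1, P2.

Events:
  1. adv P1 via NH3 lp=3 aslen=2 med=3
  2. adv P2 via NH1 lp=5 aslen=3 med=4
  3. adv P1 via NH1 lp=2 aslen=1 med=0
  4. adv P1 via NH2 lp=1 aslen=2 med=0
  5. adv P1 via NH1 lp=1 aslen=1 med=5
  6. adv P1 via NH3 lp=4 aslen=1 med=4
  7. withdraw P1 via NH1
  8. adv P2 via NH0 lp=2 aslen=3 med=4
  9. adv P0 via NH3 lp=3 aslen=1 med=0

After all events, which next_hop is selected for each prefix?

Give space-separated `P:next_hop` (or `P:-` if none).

Op 1: best P0=- P1=NH3 P2=-
Op 2: best P0=- P1=NH3 P2=NH1
Op 3: best P0=- P1=NH3 P2=NH1
Op 4: best P0=- P1=NH3 P2=NH1
Op 5: best P0=- P1=NH3 P2=NH1
Op 6: best P0=- P1=NH3 P2=NH1
Op 7: best P0=- P1=NH3 P2=NH1
Op 8: best P0=- P1=NH3 P2=NH1
Op 9: best P0=NH3 P1=NH3 P2=NH1

Answer: P0:NH3 P1:NH3 P2:NH1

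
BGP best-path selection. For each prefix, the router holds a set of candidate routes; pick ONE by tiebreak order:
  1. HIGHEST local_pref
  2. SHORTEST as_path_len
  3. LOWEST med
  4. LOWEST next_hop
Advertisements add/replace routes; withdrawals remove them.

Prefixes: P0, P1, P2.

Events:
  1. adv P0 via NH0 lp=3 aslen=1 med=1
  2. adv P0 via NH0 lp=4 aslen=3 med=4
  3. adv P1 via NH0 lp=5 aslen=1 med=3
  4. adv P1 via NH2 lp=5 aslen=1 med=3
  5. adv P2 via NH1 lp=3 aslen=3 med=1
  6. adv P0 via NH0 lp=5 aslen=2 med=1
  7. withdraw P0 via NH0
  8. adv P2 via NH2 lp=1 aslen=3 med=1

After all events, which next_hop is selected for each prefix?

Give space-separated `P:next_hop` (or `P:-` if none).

Answer: P0:- P1:NH0 P2:NH1

Derivation:
Op 1: best P0=NH0 P1=- P2=-
Op 2: best P0=NH0 P1=- P2=-
Op 3: best P0=NH0 P1=NH0 P2=-
Op 4: best P0=NH0 P1=NH0 P2=-
Op 5: best P0=NH0 P1=NH0 P2=NH1
Op 6: best P0=NH0 P1=NH0 P2=NH1
Op 7: best P0=- P1=NH0 P2=NH1
Op 8: best P0=- P1=NH0 P2=NH1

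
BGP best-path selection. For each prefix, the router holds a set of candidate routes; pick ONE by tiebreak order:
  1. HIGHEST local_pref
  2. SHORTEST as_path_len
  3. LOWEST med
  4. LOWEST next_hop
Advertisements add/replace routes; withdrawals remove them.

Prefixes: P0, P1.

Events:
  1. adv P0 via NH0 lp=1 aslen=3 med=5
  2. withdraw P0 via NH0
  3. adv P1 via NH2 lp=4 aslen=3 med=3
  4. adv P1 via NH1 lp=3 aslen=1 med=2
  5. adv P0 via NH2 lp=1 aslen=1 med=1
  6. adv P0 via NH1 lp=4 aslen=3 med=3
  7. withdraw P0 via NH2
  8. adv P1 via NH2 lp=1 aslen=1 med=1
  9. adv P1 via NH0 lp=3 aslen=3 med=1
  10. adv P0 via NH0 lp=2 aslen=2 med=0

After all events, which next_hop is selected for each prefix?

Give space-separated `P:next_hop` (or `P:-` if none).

Answer: P0:NH1 P1:NH1

Derivation:
Op 1: best P0=NH0 P1=-
Op 2: best P0=- P1=-
Op 3: best P0=- P1=NH2
Op 4: best P0=- P1=NH2
Op 5: best P0=NH2 P1=NH2
Op 6: best P0=NH1 P1=NH2
Op 7: best P0=NH1 P1=NH2
Op 8: best P0=NH1 P1=NH1
Op 9: best P0=NH1 P1=NH1
Op 10: best P0=NH1 P1=NH1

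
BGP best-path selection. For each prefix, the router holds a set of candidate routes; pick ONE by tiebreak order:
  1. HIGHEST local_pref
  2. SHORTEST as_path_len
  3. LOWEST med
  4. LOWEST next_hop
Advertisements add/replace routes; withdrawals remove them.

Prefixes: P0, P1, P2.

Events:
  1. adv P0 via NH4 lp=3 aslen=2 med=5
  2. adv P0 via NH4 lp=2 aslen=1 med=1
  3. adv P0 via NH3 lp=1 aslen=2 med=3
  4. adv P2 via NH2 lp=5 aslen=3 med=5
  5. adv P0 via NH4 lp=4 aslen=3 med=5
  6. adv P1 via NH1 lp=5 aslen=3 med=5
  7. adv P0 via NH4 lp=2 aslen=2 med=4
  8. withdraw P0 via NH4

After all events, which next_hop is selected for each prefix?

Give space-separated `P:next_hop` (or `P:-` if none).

Op 1: best P0=NH4 P1=- P2=-
Op 2: best P0=NH4 P1=- P2=-
Op 3: best P0=NH4 P1=- P2=-
Op 4: best P0=NH4 P1=- P2=NH2
Op 5: best P0=NH4 P1=- P2=NH2
Op 6: best P0=NH4 P1=NH1 P2=NH2
Op 7: best P0=NH4 P1=NH1 P2=NH2
Op 8: best P0=NH3 P1=NH1 P2=NH2

Answer: P0:NH3 P1:NH1 P2:NH2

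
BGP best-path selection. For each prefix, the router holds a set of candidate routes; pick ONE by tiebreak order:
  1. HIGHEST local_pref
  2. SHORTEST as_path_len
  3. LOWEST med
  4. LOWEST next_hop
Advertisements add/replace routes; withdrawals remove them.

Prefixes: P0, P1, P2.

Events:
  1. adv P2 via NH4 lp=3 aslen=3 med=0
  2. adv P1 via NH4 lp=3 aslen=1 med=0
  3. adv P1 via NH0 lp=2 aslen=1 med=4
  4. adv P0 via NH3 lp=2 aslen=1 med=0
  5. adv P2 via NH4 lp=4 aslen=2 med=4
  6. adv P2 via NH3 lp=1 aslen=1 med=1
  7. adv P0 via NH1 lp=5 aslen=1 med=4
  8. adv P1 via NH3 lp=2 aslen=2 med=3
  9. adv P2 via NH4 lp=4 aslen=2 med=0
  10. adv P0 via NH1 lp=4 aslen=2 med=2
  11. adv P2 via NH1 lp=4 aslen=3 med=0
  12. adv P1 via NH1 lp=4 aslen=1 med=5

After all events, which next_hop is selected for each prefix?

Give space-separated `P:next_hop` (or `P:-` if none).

Op 1: best P0=- P1=- P2=NH4
Op 2: best P0=- P1=NH4 P2=NH4
Op 3: best P0=- P1=NH4 P2=NH4
Op 4: best P0=NH3 P1=NH4 P2=NH4
Op 5: best P0=NH3 P1=NH4 P2=NH4
Op 6: best P0=NH3 P1=NH4 P2=NH4
Op 7: best P0=NH1 P1=NH4 P2=NH4
Op 8: best P0=NH1 P1=NH4 P2=NH4
Op 9: best P0=NH1 P1=NH4 P2=NH4
Op 10: best P0=NH1 P1=NH4 P2=NH4
Op 11: best P0=NH1 P1=NH4 P2=NH4
Op 12: best P0=NH1 P1=NH1 P2=NH4

Answer: P0:NH1 P1:NH1 P2:NH4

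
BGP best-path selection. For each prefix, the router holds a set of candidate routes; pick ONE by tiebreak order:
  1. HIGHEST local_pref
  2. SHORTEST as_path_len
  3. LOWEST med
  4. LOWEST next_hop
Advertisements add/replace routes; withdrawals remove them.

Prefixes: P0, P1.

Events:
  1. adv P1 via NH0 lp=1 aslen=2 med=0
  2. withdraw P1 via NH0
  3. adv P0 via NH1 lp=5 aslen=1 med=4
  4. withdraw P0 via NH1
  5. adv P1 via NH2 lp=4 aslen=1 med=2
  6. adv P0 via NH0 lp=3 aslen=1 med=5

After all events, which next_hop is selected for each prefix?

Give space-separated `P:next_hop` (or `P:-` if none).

Answer: P0:NH0 P1:NH2

Derivation:
Op 1: best P0=- P1=NH0
Op 2: best P0=- P1=-
Op 3: best P0=NH1 P1=-
Op 4: best P0=- P1=-
Op 5: best P0=- P1=NH2
Op 6: best P0=NH0 P1=NH2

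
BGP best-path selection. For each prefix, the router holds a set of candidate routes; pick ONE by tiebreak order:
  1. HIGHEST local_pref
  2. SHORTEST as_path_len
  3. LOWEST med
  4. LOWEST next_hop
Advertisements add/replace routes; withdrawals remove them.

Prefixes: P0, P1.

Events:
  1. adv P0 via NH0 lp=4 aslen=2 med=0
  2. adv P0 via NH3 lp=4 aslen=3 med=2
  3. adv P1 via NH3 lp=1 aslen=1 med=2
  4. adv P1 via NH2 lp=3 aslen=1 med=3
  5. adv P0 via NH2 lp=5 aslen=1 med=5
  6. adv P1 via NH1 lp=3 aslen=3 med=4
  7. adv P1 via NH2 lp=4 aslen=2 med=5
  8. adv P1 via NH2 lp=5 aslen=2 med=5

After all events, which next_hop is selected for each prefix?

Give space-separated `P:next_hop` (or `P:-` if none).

Op 1: best P0=NH0 P1=-
Op 2: best P0=NH0 P1=-
Op 3: best P0=NH0 P1=NH3
Op 4: best P0=NH0 P1=NH2
Op 5: best P0=NH2 P1=NH2
Op 6: best P0=NH2 P1=NH2
Op 7: best P0=NH2 P1=NH2
Op 8: best P0=NH2 P1=NH2

Answer: P0:NH2 P1:NH2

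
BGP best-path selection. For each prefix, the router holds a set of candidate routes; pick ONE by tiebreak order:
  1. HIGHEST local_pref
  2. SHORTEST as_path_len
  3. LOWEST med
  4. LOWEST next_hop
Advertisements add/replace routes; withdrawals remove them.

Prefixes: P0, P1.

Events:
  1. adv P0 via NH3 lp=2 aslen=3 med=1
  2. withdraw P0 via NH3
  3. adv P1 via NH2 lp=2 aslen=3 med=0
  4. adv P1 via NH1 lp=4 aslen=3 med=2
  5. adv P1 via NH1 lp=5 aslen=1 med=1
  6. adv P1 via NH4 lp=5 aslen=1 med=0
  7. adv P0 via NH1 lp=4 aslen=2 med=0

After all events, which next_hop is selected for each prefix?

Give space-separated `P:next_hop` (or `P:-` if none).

Answer: P0:NH1 P1:NH4

Derivation:
Op 1: best P0=NH3 P1=-
Op 2: best P0=- P1=-
Op 3: best P0=- P1=NH2
Op 4: best P0=- P1=NH1
Op 5: best P0=- P1=NH1
Op 6: best P0=- P1=NH4
Op 7: best P0=NH1 P1=NH4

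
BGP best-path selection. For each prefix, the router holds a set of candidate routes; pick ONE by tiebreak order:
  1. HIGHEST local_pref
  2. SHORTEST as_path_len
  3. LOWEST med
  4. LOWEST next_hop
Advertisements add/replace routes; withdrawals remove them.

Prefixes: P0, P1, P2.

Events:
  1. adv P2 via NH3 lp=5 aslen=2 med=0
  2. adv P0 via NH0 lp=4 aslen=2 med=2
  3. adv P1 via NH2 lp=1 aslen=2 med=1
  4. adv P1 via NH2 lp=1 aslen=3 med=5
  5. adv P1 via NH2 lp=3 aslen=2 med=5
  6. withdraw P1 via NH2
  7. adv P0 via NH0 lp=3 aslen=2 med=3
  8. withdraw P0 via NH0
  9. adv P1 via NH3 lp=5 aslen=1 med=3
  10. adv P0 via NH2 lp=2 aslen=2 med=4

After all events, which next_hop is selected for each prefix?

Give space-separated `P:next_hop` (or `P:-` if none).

Op 1: best P0=- P1=- P2=NH3
Op 2: best P0=NH0 P1=- P2=NH3
Op 3: best P0=NH0 P1=NH2 P2=NH3
Op 4: best P0=NH0 P1=NH2 P2=NH3
Op 5: best P0=NH0 P1=NH2 P2=NH3
Op 6: best P0=NH0 P1=- P2=NH3
Op 7: best P0=NH0 P1=- P2=NH3
Op 8: best P0=- P1=- P2=NH3
Op 9: best P0=- P1=NH3 P2=NH3
Op 10: best P0=NH2 P1=NH3 P2=NH3

Answer: P0:NH2 P1:NH3 P2:NH3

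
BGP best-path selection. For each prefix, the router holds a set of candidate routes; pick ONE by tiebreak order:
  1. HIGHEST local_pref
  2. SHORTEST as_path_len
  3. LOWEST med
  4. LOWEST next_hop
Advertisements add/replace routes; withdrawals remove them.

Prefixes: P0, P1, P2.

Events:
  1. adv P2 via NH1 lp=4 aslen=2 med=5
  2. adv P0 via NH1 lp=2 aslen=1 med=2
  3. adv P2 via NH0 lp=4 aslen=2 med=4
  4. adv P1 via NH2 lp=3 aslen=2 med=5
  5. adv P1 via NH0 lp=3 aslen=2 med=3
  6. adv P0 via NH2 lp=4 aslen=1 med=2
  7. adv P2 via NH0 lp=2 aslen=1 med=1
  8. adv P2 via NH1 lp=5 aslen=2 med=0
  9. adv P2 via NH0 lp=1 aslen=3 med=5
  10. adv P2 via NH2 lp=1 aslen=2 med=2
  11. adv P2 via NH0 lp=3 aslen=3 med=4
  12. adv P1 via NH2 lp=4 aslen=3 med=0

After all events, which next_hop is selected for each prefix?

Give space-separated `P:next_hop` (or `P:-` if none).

Op 1: best P0=- P1=- P2=NH1
Op 2: best P0=NH1 P1=- P2=NH1
Op 3: best P0=NH1 P1=- P2=NH0
Op 4: best P0=NH1 P1=NH2 P2=NH0
Op 5: best P0=NH1 P1=NH0 P2=NH0
Op 6: best P0=NH2 P1=NH0 P2=NH0
Op 7: best P0=NH2 P1=NH0 P2=NH1
Op 8: best P0=NH2 P1=NH0 P2=NH1
Op 9: best P0=NH2 P1=NH0 P2=NH1
Op 10: best P0=NH2 P1=NH0 P2=NH1
Op 11: best P0=NH2 P1=NH0 P2=NH1
Op 12: best P0=NH2 P1=NH2 P2=NH1

Answer: P0:NH2 P1:NH2 P2:NH1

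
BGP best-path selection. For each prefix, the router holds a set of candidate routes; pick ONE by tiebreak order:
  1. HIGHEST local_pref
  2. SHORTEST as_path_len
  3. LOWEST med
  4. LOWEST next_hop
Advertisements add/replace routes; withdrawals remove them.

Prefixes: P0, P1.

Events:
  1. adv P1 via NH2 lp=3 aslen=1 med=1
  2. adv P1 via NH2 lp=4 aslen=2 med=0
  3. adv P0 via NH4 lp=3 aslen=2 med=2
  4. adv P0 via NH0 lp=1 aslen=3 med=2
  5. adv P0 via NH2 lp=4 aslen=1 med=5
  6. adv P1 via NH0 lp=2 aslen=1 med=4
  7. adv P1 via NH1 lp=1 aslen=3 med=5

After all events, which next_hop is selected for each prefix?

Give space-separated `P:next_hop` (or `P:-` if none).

Op 1: best P0=- P1=NH2
Op 2: best P0=- P1=NH2
Op 3: best P0=NH4 P1=NH2
Op 4: best P0=NH4 P1=NH2
Op 5: best P0=NH2 P1=NH2
Op 6: best P0=NH2 P1=NH2
Op 7: best P0=NH2 P1=NH2

Answer: P0:NH2 P1:NH2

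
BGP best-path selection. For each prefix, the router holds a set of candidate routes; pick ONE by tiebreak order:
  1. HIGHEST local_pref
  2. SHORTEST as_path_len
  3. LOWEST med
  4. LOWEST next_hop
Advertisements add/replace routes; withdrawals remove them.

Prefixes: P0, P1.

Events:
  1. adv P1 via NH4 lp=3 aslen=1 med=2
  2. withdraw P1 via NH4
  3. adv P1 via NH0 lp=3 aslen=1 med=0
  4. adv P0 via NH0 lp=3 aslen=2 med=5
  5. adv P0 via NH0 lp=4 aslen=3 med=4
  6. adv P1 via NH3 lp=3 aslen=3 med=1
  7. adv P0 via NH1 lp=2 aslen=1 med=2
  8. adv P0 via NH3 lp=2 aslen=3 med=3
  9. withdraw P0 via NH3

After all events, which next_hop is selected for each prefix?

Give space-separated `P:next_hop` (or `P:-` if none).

Answer: P0:NH0 P1:NH0

Derivation:
Op 1: best P0=- P1=NH4
Op 2: best P0=- P1=-
Op 3: best P0=- P1=NH0
Op 4: best P0=NH0 P1=NH0
Op 5: best P0=NH0 P1=NH0
Op 6: best P0=NH0 P1=NH0
Op 7: best P0=NH0 P1=NH0
Op 8: best P0=NH0 P1=NH0
Op 9: best P0=NH0 P1=NH0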